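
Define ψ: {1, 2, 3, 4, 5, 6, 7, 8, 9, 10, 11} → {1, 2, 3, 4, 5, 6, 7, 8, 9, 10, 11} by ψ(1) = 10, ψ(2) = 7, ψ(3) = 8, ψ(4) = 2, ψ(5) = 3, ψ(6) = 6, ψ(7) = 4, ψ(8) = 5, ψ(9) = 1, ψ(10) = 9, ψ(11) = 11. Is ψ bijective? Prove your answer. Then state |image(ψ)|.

11

The values 10, 7, 8, 2, 3, 6, 4, 5, 1, 9, 11 are a permutation of {1, 2, 3, 4, 5, 6, 7, 8, 9, 10, 11}: each element appears exactly once.
So ψ is injective and surjective, hence bijective.
The image of ψ is {1, 2, 3, 4, 5, 6, 7, 8, 9, 10, 11}, which has 11 elements.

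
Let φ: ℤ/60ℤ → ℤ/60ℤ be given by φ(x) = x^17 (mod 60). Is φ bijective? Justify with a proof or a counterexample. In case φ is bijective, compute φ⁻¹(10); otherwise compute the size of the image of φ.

45

φ(0) = 0^17 = 0.
φ(30): Repeated squaring mod 60: 30^1 ≡ 30, 30^2 ≡ 30² = 900 ≡ 0, 30^4 ≡ 0² = 0, 30^8 ≡ 0² = 0, 30^16 ≡ 0² = 0. Since 17 = 16 + 1, 30^17 ≡ 0·30: 0·30 = 0. So 30^17 ≡ 0 (mod 60).
So φ(0) = φ(30) = 0 while 0 ≠ 30, therefore φ is not injective, hence not bijective.
Since φ is not bijective, we determine |image(φ)|. Computing x^17 mod 60 for each x (by repeated squaring, reducing mod 60 at every step), the values φ(0), φ(1), …, φ(59) are: 0, 1, 32, 3, 4, 5, 36, 7, 8, 9, 40, 11, 12, 13, 44, 15, 16, 17, 48, 19, 20, 21, 52, 23, 24, 25, 56, 27, 28, 29, 0, 31, 32, 33, 4, 35, 36, 37, 8, 39, 40, 41, 12, 43, 44, 45, 16, 47, 48, 49, 20, 51, 52, 53, 24, 55, 56, 57, 28, 59.
The distinct values are {0, 1, 3, 4, 5, 7, 8, 9, 11, 12, 13, 15, 16, 17, 19, 20, 21, 23, 24, 25, 27, 28, 29, 31, 32, 33, 35, 36, 37, 39, 40, 41, 43, 44, 45, 47, 48, 49, 51, 52, 53, 55, 56, 57, 59}; there are 45 of them.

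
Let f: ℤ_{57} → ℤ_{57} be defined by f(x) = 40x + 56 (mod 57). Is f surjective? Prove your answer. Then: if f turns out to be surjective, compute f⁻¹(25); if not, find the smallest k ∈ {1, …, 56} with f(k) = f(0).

Recall that f is surjective if every y in the codomain equals f(x) for some x in the domain.
Since gcd(40, 57) = 1, 40 is invertible modulo 57. Euclid's algorithm: 57 = 1·40 + 17, 40 = 2·17 + 6, 17 = 2·6 + 5, 6 = 1·5 + 1; back-substituting gives 1 = 10·40 − 7·57, so 40⁻¹ ≡ 10 (mod 57).
For any y ∈ ℤ_{57}, x = 10(y − 56) mod 57 satisfies f(x) = 40·10(y − 56) + 56 ≡ y (since 40·10 ≡ 1 mod 57). So every y has a preimage.
Hence f is surjective.
Since f is surjective, we find f⁻¹(25): we need 40x ≡ 25 − 56 ≡ 26 (mod 57). Using 40⁻¹ = 10: x ≡ 10·26 = 260 = 4·57 + 32, so x = 32.
Check: f(32) = 40·32 + 56 = 1336 = 23·57 + 25 ≡ 25 (mod 57).

32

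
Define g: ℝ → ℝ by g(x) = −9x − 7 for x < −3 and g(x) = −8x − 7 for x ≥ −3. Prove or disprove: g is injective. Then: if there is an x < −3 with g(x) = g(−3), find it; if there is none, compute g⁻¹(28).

Both pieces are strictly decreasing (slopes −9 and −8), so each is injective on its own interval.
The left piece maps (−∞, −3) onto (20, ∞); the right piece maps [−3, ∞) onto (−∞, 17].
These images are disjoint, so no value is attained by both pieces. Therefore g is injective.
Because the two images are disjoint, no x < −3 has g(x) = g(−3), so we compute g⁻¹(28): 28 lies in (20, ∞), so solve −9x − 7 = 28: x = (28 + 7)/(−9) = −35/9.

-35/9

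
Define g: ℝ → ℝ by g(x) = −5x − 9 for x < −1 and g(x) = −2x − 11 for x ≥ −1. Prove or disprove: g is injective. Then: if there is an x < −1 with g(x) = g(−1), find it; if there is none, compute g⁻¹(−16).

Both pieces are strictly decreasing (slopes −5 and −2), so each is injective on its own interval.
The left piece maps (−∞, −1) onto (−4, ∞); the right piece maps [−1, ∞) onto (−∞, −9].
These images are disjoint, so no value is attained by both pieces. Therefore g is injective.
Because the two images are disjoint, no x < −1 has g(x) = g(−1), so we compute g⁻¹(−16): −16 lies in (−∞, −9], so solve −2x − 11 = −16: x = (−16 + 11)/(−2) = 5/2.

5/2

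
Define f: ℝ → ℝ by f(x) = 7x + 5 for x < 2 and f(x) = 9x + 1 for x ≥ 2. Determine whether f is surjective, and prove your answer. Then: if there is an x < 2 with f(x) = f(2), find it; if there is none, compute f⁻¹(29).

Both pieces are strictly increasing (slopes 7 and 9), so each is injective on its own interval.
The left piece maps (−∞, 2) onto (−∞, 19); the right piece maps [2, ∞) onto [19, ∞).
These images together cover ℝ, so f is surjective.
Because the two images are disjoint, no x < 2 has f(x) = f(2), so we compute f⁻¹(29): 29 lies in [19, ∞), so solve 9x + 1 = 29: x = (29 − 1)/9 = 28/9.

28/9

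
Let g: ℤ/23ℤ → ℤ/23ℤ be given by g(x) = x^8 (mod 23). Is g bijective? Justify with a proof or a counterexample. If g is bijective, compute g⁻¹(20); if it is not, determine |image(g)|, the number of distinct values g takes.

12

g(11): Repeated squaring mod 23: 11^1 ≡ 11, 11^2 ≡ 11² = 121 ≡ 6, 11^4 ≡ 6² = 36 ≡ 13, 11^8 ≡ 13² = 169 ≡ 8. So 11^8 ≡ 8 (mod 23).
g(12): Repeated squaring mod 23: 12^1 ≡ 12, 12^2 ≡ 12² = 144 ≡ 6, 12^4 ≡ 6² = 36 ≡ 13, 12^8 ≡ 13² = 169 ≡ 8. So 12^8 ≡ 8 (mod 23).
So g(11) = g(12) = 8 while 11 ≠ 12, therefore g is not injective, hence not bijective.
Since g is not bijective, we determine |image(g)|. Computing x^8 mod 23 for each x (by repeated squaring, reducing mod 23 at every step), the values g(0), g(1), …, g(22) are: 0, 1, 3, 6, 9, 16, 18, 12, 4, 13, 2, 8, 8, 2, 13, 4, 12, 18, 16, 9, 6, 3, 1.
The distinct values are {0, 1, 2, 3, 4, 6, 8, 9, 12, 13, 16, 18}; there are 12 of them.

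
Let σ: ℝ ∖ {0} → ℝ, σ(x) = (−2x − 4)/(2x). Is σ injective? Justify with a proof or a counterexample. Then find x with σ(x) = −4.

Suppose σ(u) = σ(v). Cross-multiplying: (−2u − 4)(2v) = (−2v − 4)(2u).
Expanding both sides and cancelling the symmetric terms leaves 8·(u − v) = 0. Since 8 ≠ 0, u = v. Hence σ is injective.
Solving σ(x) = −4: cross-multiplying gives −2x − 4 = −4(2x), which rearranges to 6x = 4, so x = 2/3.

2/3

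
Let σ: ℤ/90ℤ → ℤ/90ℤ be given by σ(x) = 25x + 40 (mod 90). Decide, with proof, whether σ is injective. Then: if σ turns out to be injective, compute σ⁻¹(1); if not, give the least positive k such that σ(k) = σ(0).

We have gcd(25, 90) = 5 > 1. Taking a = 0 and b = 18: σ(0) = 40 and σ(18) = 25·18 + 40 = 490 ≡ 40 (mod 90).
So σ(0) = σ(18) while 0 ≠ 18, so σ is not injective.
Since σ is not injective, we find the least positive k with σ(k) = σ(0): this means 25k ≡ 0 (mod 90), i.e. 90 ∣ 25k. Since gcd(25, 90) = 5, dividing through by 5 this holds exactly when 18 ∣ 5k, and as gcd(5, 18) = 1, exactly when 18 ∣ k.
The smallest positive such k is 18.

18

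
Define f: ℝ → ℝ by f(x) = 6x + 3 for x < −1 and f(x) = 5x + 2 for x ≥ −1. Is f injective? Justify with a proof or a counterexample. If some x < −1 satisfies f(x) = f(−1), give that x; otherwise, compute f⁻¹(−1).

-3/5

Both pieces are strictly increasing (slopes 6 and 5), so each is injective on its own interval.
The left piece maps (−∞, −1) onto (−∞, −3); the right piece maps [−1, ∞) onto [−3, ∞).
These images are disjoint, so no value is attained by both pieces. Therefore f is injective.
Because the two images are disjoint, no x < −1 has f(x) = f(−1), so we compute f⁻¹(−1): −1 lies in [−3, ∞), so solve 5x + 2 = −1: x = (−1 − 2)/5 = −3/5.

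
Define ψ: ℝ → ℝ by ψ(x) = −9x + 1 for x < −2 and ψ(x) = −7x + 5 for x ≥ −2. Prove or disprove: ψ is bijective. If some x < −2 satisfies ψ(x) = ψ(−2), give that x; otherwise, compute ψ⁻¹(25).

Both pieces are strictly decreasing (slopes −9 and −7), so each is injective on its own interval.
The left piece maps (−∞, −2) onto (19, ∞); the right piece maps [−2, ∞) onto (−∞, 19].
Since 19 = 19, the images partition ℝ: ψ is injective and surjective, hence bijective.
Because the two images are disjoint, no x < −2 has ψ(x) = ψ(−2), so we compute ψ⁻¹(25): 25 lies in (19, ∞), so solve −9x + 1 = 25: x = (25 − 1)/(−9) = −8/3.

-8/3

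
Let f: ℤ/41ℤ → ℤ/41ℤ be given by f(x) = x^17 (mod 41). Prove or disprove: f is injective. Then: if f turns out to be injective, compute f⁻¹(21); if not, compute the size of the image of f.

5

Since 41 is prime, the nonzero elements of ℤ/41ℤ form a cyclic group of order 40.
As gcd(17, 40) = 1, raising to the 17th power is a bijection on this group: if x_1^17 ≡ x_2^17 then (x_1x_2^{−1})^17 = 1, and the only element of order dividing gcd(17, 40) = 1 is 1, so x_1 = x_2.
With f(0) = 0 this makes f injective on all of ℤ/41ℤ, hence bijective (finite equal-size domain and codomain). In particular f is injective.
Since f is injective, we find the preimage of 21. The inverse of x ↦ x^17 on (ℤ/41ℤ)^× is x ↦ x^33, because 17·33 = 561 = 14·40 + 1 ≡ 1 (mod 40) and x^{40} = 1 for x ≠ 0 (Fermat). So f⁻¹(21) = 21^33 mod 41.
Repeated squaring mod 41: 21^1 ≡ 21, 21^2 ≡ 21² = 441 ≡ 31, 21^4 ≡ 31² = 961 ≡ 18, 21^8 ≡ 18² = 324 ≡ 37, 21^16 ≡ 37² = 1369 ≡ 16, 21^32 ≡ 16² = 256 ≡ 10. Since 33 = 32 + 1, 21^33 ≡ 10·21: 10·21 = 210 ≡ 5. So 21^33 ≡ 5 (mod 41).
Hence f⁻¹(21) = 5.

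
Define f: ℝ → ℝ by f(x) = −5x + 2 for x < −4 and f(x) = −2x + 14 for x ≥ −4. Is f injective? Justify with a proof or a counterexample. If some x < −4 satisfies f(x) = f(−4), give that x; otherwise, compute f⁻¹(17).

-3/2

Both pieces are strictly decreasing (slopes −5 and −2), so each is injective on its own interval.
The left piece maps (−∞, −4) onto (22, ∞); the right piece maps [−4, ∞) onto (−∞, 22].
These images are disjoint, so no value is attained by both pieces. So f is injective.
Because the two images are disjoint, no x < −4 has f(x) = f(−4), so we compute f⁻¹(17): 17 lies in (−∞, 22], so solve −2x + 14 = 17: x = (17 − 14)/(−2) = −3/2.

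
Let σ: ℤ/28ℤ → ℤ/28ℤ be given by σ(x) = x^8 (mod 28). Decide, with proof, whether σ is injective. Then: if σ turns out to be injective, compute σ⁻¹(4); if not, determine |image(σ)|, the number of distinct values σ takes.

8

σ(6): Repeated squaring mod 28: 6^1 ≡ 6, 6^2 ≡ 6² = 36 ≡ 8, 6^4 ≡ 8² = 64 ≡ 8, 6^8 ≡ 8² = 64 ≡ 8. So 6^8 ≡ 8 (mod 28).
σ(8): Repeated squaring mod 28: 8^1 ≡ 8, 8^2 ≡ 8² = 64 ≡ 8, 8^4 ≡ 8² = 64 ≡ 8, 8^8 ≡ 8² = 64 ≡ 8. So 8^8 ≡ 8 (mod 28).
So σ(6) = σ(8) = 8 while 6 ≠ 8, thus σ is not injective.
Since σ is not injective, we determine |image(σ)|. Computing x^8 mod 28 for each x (by repeated squaring, reducing mod 28 at every step), the values σ(0), σ(1), …, σ(27) are: 0, 1, 4, 9, 16, 25, 8, 21, 8, 25, 16, 9, 4, 1, 0, 1, 4, 9, 16, 25, 8, 21, 8, 25, 16, 9, 4, 1.
The distinct values are {0, 1, 4, 8, 9, 16, 21, 25}; there are 8 of them.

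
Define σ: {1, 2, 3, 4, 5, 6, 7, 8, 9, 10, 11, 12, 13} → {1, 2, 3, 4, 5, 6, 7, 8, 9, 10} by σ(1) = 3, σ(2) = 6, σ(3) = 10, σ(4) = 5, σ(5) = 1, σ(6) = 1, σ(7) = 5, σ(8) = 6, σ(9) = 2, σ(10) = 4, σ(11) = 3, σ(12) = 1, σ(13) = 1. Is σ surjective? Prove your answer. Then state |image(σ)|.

7

No element maps to 7, so σ is not surjective.
The image of σ is {1, 2, 3, 4, 5, 6, 10}, which has 7 elements.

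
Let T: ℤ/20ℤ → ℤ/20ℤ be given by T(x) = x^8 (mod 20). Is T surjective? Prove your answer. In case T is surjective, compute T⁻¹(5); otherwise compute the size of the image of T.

T(1) = 1^8 = 1.
T(3): Repeated squaring mod 20: 3^1 ≡ 3, 3^2 ≡ 3² = 9, 3^4 ≡ 9² = 81 ≡ 1, 3^8 ≡ 1² = 1. So 3^8 ≡ 1 (mod 20).
So T(1) = T(3) = 1 while 1 ≠ 3, hence T is not injective.
A non-injective map from the 20-element set ℤ/20ℤ to itself takes at most 19 distinct values, so it cannot be surjective. Therefore T is not surjective.
Since T is not surjective, we determine |image(T)|. Computing x^8 mod 20 for each x (by repeated squaring, reducing mod 20 at every step), the values T(0), T(1), …, T(19) are: 0, 1, 16, 1, 16, 5, 16, 1, 16, 1, 0, 1, 16, 1, 16, 5, 16, 1, 16, 1.
The distinct values are {0, 1, 5, 16}; there are 4 of them.

4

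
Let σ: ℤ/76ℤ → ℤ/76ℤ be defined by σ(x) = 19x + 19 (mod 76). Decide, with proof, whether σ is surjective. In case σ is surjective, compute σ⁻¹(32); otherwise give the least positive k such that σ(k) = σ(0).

4

Recall: surjectivity means every element of the codomain has a preimage under σ.
Since gcd(19, 76) = 19, we have 19x ≡ 0 (mod 19) for all x, so σ(x) ≡ 0 (mod 19).
But 1 ≢ 0 (mod 19), so 1 ∈ ℤ/76ℤ has no preimage. Therefore σ is not surjective.
Since σ is not surjective, we find the least positive k with σ(k) = σ(0): this means 19k ≡ 0 (mod 76), i.e. 76 ∣ 19k. Since gcd(19, 76) = 19, dividing through by 19 this holds exactly when 4 ∣ k.
The smallest positive such k is 4.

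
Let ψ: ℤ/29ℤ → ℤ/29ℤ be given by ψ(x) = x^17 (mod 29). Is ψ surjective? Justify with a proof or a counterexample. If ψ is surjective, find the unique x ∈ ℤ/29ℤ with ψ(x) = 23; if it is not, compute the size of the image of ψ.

25

Since 29 is prime, the nonzero elements of ℤ/29ℤ form a cyclic group of order 28.
As gcd(17, 28) = 1, raising to the 17th power is a bijection on this group: if a^17 ≡ b^17 then (ab^{−1})^17 = 1, and the only element of order dividing gcd(17, 28) = 1 is 1, so a = b.
With ψ(0) = 0 this makes ψ injective on all of ℤ/29ℤ, hence bijective (finite equal-size domain and codomain). In particular ψ is surjective.
Since ψ is surjective, we find the preimage of 23. The inverse of x ↦ x^17 on (ℤ/29ℤ)^× is x ↦ x^5, because 17·5 = 85 = 3·28 + 1 ≡ 1 (mod 28) and x^{28} = 1 for x ≠ 0 (Fermat). So ψ⁻¹(23) = 23^5 mod 29.
Repeated squaring mod 29: 23^1 ≡ 23, 23^2 ≡ 23² = 529 ≡ 7, 23^4 ≡ 7² = 49 ≡ 20. Since 5 = 4 + 1, 23^5 ≡ 20·23: 20·23 = 460 ≡ 25. So 23^5 ≡ 25 (mod 29).
Hence ψ⁻¹(23) = 25.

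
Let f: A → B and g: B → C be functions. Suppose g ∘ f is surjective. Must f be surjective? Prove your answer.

not surjective

No. Take A = {0, 1, 2}, B = {0, 1, 2, 3, 4}, C = {0}, f(a) = 0 for every a ∈ A, and g(b) = 0 for every b ∈ B.
Then g ∘ f is surjective onto {0}, but 4 ∈ B has no preimage under f, so f is not surjective.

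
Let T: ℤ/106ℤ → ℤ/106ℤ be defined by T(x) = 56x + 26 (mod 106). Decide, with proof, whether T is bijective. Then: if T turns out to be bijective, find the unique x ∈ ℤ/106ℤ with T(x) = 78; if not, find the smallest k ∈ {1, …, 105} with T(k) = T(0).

53

Recall that injectivity means: for all a, b in the domain, T(a) = T(b) implies a = b.
We have gcd(56, 106) = 2 > 1. Taking a = 0 and b = 53: T(0) = 26 and T(53) = 56·53 + 26 = 2994 ≡ 26 (mod 106).
So T(0) = T(53) while 0 ≠ 53, therefore T is not injective, hence not bijective.
Since T is not bijective, we find the least positive k with T(k) = T(0): this means 56k ≡ 0 (mod 106), i.e. 106 ∣ 56k. Since gcd(56, 106) = 2, dividing through by 2 this holds exactly when 53 ∣ 28k, and as gcd(28, 53) = 1, exactly when 53 ∣ k.
The smallest positive such k is 53.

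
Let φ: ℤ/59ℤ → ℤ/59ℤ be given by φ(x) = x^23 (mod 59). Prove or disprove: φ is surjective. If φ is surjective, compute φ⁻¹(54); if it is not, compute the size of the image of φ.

30

Since 59 is prime, the nonzero elements of ℤ/59ℤ form a cyclic group of order 58.
As gcd(23, 58) = 1, raising to the 23rd power is a bijection on this group: if a^23 ≡ b^23 then (ab^{−1})^23 = 1, and the only element of order dividing gcd(23, 58) = 1 is 1, so a = b.
With φ(0) = 0 this makes φ injective on all of ℤ/59ℤ, hence bijective (finite equal-size domain and codomain). In particular φ is surjective.
Since φ is surjective, we find the preimage of 54. The inverse of x ↦ x^23 on (ℤ/59ℤ)^× is x ↦ x^53, because 23·53 = 1219 = 21·58 + 1 ≡ 1 (mod 58) and x^{58} = 1 for x ≠ 0 (Fermat). So φ⁻¹(54) = 54^53 mod 59.
Repeated squaring mod 59: 54^1 ≡ 54, 54^2 ≡ 54² = 2916 ≡ 25, 54^4 ≡ 25² = 625 ≡ 35, 54^8 ≡ 35² = 1225 ≡ 45, 54^16 ≡ 45² = 2025 ≡ 19, 54^32 ≡ 19² = 361 ≡ 7. Since 53 = 32 + 16 + 4 + 1, 54^53 ≡ 7·19·35·54: 7·19 = 133 ≡ 15, then 15·35 = 525 ≡ 53, then 53·54 = 2862 ≡ 30. So 54^53 ≡ 30 (mod 59).
Hence φ⁻¹(54) = 30.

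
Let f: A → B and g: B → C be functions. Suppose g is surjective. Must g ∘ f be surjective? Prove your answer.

not surjective

No. Take A = {1}, B = C = {1, 2, 3}, f(1) = 1, and g = identity (surjective).
Then (g ∘ f)(1) = 1, and 3 ∈ C has no preimage under g ∘ f, so g ∘ f is not surjective.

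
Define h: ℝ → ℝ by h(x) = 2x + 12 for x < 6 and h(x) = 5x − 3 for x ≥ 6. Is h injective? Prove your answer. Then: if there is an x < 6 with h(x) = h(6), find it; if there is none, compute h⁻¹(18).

Both pieces are strictly increasing (slopes 2 and 5), so each is injective on its own interval.
The left piece maps (−∞, 6) onto (−∞, 24); the right piece maps [6, ∞) onto [27, ∞).
These images are disjoint, so no value is attained by both pieces. Hence h is injective.
Because the two images are disjoint, no x < 6 has h(x) = h(6), so we compute h⁻¹(18): 18 lies in (−∞, 24), so solve 2x + 12 = 18: x = (18 − 12)/2 = 3.

3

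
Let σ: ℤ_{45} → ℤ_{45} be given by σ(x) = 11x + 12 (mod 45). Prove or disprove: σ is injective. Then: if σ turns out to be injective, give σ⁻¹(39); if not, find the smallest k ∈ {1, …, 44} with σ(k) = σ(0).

27

If σ(u) = σ(v), then 11u ≡ 11v (mod 45). Because gcd(11, 45) = 1, we may cancel 11 to get u ≡ v (mod 45).
Thus σ is injective.
We now compute 11⁻¹ mod 45 explicitly. Euclid's algorithm: 45 = 4·11 + 1; back-substituting gives 1 = 41·11 − 10·45, so 11⁻¹ ≡ 41 (mod 45).
Since σ is injective, we find σ⁻¹(39): we need 11x ≡ 39 − 12 ≡ 27 (mod 45). Using 11⁻¹ = 41: x ≡ 41·27 = 1107 = 24·45 + 27, so x = 27.
Check: σ(27) = 11·27 + 12 = 309 = 6·45 + 39 ≡ 39 (mod 45).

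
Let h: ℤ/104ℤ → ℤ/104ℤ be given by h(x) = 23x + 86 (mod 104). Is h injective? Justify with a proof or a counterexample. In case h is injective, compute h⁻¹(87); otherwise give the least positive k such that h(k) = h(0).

By definition, h is injective when h(u) = h(v) forces u = v.
If h(u) = h(v), then 23u ≡ 23v (mod 104). Because gcd(23, 104) = 1, we may cancel 23 to get u ≡ v (mod 104).
Thus h is injective.
We now compute 23⁻¹ mod 104 explicitly. Euclid's algorithm: 104 = 4·23 + 12, 23 = 1·12 + 11, 12 = 1·11 + 1; back-substituting gives 1 = 95·23 − 21·104, so 23⁻¹ ≡ 95 (mod 104).
Since h is injective, we compute h⁻¹(87): solve 23x + 86 ≡ 87 (mod 104), i.e. 23x ≡ 1 (mod 104).
Multiplying by 23⁻¹ = 95 gives x ≡ 95·1 = 95 ≡ 95 (mod 104).
Check: h(95) = 23·95 + 86 = 2271 = 21·104 + 87 ≡ 87 (mod 104).

95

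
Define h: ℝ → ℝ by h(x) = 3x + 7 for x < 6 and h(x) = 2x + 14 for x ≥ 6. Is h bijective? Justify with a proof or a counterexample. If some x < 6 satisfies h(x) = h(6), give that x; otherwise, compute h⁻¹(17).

Both pieces are strictly increasing (slopes 3 and 2), so each is injective on its own interval.
The left piece maps (−∞, 6) onto (−∞, 25); the right piece maps [6, ∞) onto [26, ∞).
The images leave a gap (25 has no preimage), so h is not surjective, hence not bijective.
Because the two images are disjoint, no x < 6 has h(x) = h(6), so we compute h⁻¹(17): 17 lies in (−∞, 25), so solve 3x + 7 = 17: x = (17 − 7)/3 = 10/3.

10/3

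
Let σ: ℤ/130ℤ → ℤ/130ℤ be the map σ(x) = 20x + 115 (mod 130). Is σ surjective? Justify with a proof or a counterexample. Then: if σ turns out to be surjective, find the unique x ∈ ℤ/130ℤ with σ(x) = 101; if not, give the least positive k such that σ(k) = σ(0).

Since gcd(20, 130) = 10, we have 20x ≡ 0 (mod 10) for all x, so σ(x) ≡ 5 (mod 10).
But 0 ≢ 5 (mod 10), so 0 ∈ ℤ/130ℤ has no preimage. So σ is not surjective.
Since σ is not surjective, we find the least positive k with σ(k) = σ(0): this means 20k ≡ 0 (mod 130), i.e. 130 ∣ 20k. Since gcd(20, 130) = 10, dividing through by 10 this holds exactly when 13 ∣ 2k, and as gcd(2, 13) = 1, exactly when 13 ∣ k.
The smallest positive such k is 13.

13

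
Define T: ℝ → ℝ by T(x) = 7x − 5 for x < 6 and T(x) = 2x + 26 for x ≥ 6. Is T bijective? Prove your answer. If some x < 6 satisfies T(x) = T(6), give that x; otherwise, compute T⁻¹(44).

Both pieces are strictly increasing (slopes 7 and 2), so each is injective on its own interval.
The left piece maps (−∞, 6) onto (−∞, 37); the right piece maps [6, ∞) onto [38, ∞).
The images leave a gap (37 has no preimage), so T is not surjective, hence not bijective.
Because the two images are disjoint, no x < 6 has T(x) = T(6), so we compute T⁻¹(44): 44 lies in [38, ∞), so solve 2x + 26 = 44: x = (44 − 26)/2 = 9.

9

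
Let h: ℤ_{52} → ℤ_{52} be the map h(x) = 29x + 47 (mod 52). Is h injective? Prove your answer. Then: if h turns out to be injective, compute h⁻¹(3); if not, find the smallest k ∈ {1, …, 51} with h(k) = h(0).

Suppose h(x_1) = h(x_2) in ℤ_{52}. Then 29x_1 + 47 ≡ 29x_2 + 47 (mod 52), thus 29(x_1 − x_2) ≡ 0 (mod 52).
Since gcd(29, 52) = 1, 29 is invertible modulo 52, thus x_1 − x_2 ≡ 0 (mod 52), i.e. x_1 = x_2.
Therefore h is injective.
We now compute 29⁻¹ mod 52 explicitly. Euclid's algorithm: 52 = 1·29 + 23, 29 = 1·23 + 6, 23 = 3·6 + 5, 6 = 1·5 + 1; back-substituting gives 1 = 9·29 − 5·52, so 29⁻¹ ≡ 9 (mod 52).
Since h is injective, we find h⁻¹(3): we need 29x ≡ 3 − 47 ≡ 8 (mod 52). Using 29⁻¹ = 9: x ≡ 9·8 = 72 = 1·52 + 20, so x = 20.
Check: h(20) = 29·20 + 47 = 627 = 12·52 + 3 ≡ 3 (mod 52).

20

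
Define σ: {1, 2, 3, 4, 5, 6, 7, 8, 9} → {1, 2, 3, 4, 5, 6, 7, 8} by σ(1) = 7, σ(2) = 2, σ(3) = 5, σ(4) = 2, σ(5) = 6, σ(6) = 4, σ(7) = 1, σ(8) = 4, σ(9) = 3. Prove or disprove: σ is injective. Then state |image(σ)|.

7

σ(2) = 2 = σ(4) with 2 ≠ 4, so σ is not injective.
The image of σ is {1, 2, 3, 4, 5, 6, 7}, which has 7 elements.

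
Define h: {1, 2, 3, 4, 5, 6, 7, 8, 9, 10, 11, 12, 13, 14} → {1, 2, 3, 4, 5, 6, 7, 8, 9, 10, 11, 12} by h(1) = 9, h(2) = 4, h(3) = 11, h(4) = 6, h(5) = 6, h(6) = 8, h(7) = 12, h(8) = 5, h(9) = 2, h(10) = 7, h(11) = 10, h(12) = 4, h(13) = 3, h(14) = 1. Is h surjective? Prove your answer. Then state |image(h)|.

Every element of the codomain has a preimage: 1 = h(14), 2 = h(9), 3 = h(13), 4 = h(2), 5 = h(8), 6 = h(4), 7 = h(10), 8 = h(6), 9 = h(1), 10 = h(11), 11 = h(3), 12 = h(7).
Therefore h is surjective.
The image of h is {1, 2, 3, 4, 5, 6, 7, 8, 9, 10, 11, 12}, which has 12 elements.

12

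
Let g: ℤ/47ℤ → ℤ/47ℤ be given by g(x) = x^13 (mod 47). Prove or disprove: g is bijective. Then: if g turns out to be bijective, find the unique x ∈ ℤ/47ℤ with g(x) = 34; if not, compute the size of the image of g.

Since 47 is prime, the nonzero elements of ℤ/47ℤ form a cyclic group of order 46.
As gcd(13, 46) = 1, raising to the 13th power is a bijection on this group: if a^13 ≡ b^13 then (ab^{−1})^13 = 1, and the only element of order dividing gcd(13, 46) = 1 is 1, so a = b.
With g(0) = 0 this makes g injective on all of ℤ/47ℤ, hence bijective (finite equal-size domain and codomain). In particular g is bijective.
Since g is bijective, we find the preimage of 34. The inverse of x ↦ x^13 on (ℤ/47ℤ)^× is x ↦ x^39, because 13·39 = 507 = 11·46 + 1 ≡ 1 (mod 46) and x^{46} = 1 for x ≠ 0 (Fermat). So g⁻¹(34) = 34^39 mod 47.
Repeated squaring mod 47: 34^1 ≡ 34, 34^2 ≡ 34² = 1156 ≡ 28, 34^4 ≡ 28² = 784 ≡ 32, 34^8 ≡ 32² = 1024 ≡ 37, 34^16 ≡ 37² = 1369 ≡ 6, 34^32 ≡ 6² = 36. Since 39 = 32 + 4 + 2 + 1, 34^39 ≡ 36·32·28·34: 36·32 = 1152 ≡ 24, then 24·28 = 672 ≡ 14, then 14·34 = 476 ≡ 6. So 34^39 ≡ 6 (mod 47).
Hence g⁻¹(34) = 6.

6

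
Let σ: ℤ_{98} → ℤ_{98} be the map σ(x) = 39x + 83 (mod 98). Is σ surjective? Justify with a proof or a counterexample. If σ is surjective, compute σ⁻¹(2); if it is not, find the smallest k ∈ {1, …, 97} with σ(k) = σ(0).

Since gcd(39, 98) = 1, 39 is invertible modulo 98. Euclid's algorithm: 98 = 2·39 + 20, 39 = 1·20 + 19, 20 = 1·19 + 1; back-substituting gives 1 = 93·39 − 37·98, so 39⁻¹ ≡ 93 (mod 98).
For any y ∈ ℤ_{98}, x = 93(y − 83) mod 98 satisfies σ(x) = 39·93(y − 83) + 83 ≡ y (since 39·93 ≡ 1 mod 98). So every y has a preimage.
Therefore σ is surjective.
Since σ is surjective, we compute σ⁻¹(2): solve 39x + 83 ≡ 2 (mod 98), i.e. 39x ≡ 17 (mod 98).
Multiplying by 39⁻¹ = 93 gives x ≡ 93·17 = 1581 = 16·98 + 13 ≡ 13 (mod 98).
Check: σ(13) = 39·13 + 83 = 590 = 6·98 + 2 ≡ 2 (mod 98).

13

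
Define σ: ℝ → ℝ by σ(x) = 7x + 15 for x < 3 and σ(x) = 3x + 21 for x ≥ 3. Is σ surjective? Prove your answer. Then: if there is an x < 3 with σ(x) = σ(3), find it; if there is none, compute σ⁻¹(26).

15/7

Both pieces are strictly increasing (slopes 7 and 3), so each is injective on its own interval.
The left piece maps (−∞, 3) onto (−∞, 36); the right piece maps [3, ∞) onto [30, ∞).
The union (−∞, 36) ∪ [30, ∞) covers ℝ, so σ is surjective.
For the follow-up: the images overlap, so an x < 3 with σ(x) = σ(3) exists. σ(3) = 30; solving 7x + 15 = 30 for x < 3 gives x = (30 − 15)/7 = 15/7.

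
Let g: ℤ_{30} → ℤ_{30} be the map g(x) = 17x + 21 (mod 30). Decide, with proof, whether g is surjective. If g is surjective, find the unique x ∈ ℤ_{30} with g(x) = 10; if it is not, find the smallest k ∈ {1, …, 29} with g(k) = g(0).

Recall: g is surjective if every y in the codomain equals g(x) for some x in the domain.
Since gcd(17, 30) = 1, 17 is invertible modulo 30. Euclid's algorithm: 30 = 1·17 + 13, 17 = 1·13 + 4, 13 = 3·4 + 1; back-substituting gives 1 = 23·17 − 13·30, so 17⁻¹ ≡ 23 (mod 30).
Then y ↦ 23(y − 21) is a two-sided inverse to g, so every y ∈ ℤ_{30} has a preimage.
So g is surjective.
Since g is surjective, we find g⁻¹(10): we need 17x ≡ 10 − 21 ≡ 19 (mod 30). Using 17⁻¹ = 23: x ≡ 23·19 = 437 = 14·30 + 17, so x = 17.
Check: g(17) = 17·17 + 21 = 310 = 10·30 + 10 ≡ 10 (mod 30).

17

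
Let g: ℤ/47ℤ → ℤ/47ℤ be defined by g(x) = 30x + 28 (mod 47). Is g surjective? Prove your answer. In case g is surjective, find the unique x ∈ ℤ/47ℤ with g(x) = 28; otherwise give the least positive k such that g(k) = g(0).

Since gcd(30, 47) = 1, 30 is invertible modulo 47. Euclid's algorithm: 47 = 1·30 + 17, 30 = 1·17 + 13, 17 = 1·13 + 4, 13 = 3·4 + 1; back-substituting gives 1 = 11·30 − 7·47, so 30⁻¹ ≡ 11 (mod 47).
For any y ∈ ℤ/47ℤ, x = 11(y − 28) mod 47 satisfies g(x) = 30·11(y − 28) + 28 ≡ y (since 30·11 ≡ 1 mod 47). So every y has a preimage.
Thus g is surjective.
Since g is surjective, we compute g⁻¹(28): solve 30x + 28 ≡ 28 (mod 47), i.e. 30x ≡ 0 (mod 47).
Multiplying by 30⁻¹ = 11 gives x ≡ 11·0 = 0 ≡ 0 (mod 47).
Check: g(0) = 30·0 + 28 = 28 ≡ 28 (mod 47).

0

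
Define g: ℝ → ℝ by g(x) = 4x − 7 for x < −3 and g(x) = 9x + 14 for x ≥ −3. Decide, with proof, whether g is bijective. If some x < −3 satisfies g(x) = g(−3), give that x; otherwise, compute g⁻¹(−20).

Both pieces are strictly increasing (slopes 4 and 9), so each is injective on its own interval.
The left piece maps (−∞, −3) onto (−∞, −19); the right piece maps [−3, ∞) onto [−13, ∞).
The images leave a gap (−19 has no preimage), so g is not surjective, hence not bijective.
Because the two images are disjoint, no x < −3 has g(x) = g(−3), so we compute g⁻¹(−20): −20 lies in (−∞, −19), so solve 4x − 7 = −20: x = (−20 + 7)/4 = −13/4.

-13/4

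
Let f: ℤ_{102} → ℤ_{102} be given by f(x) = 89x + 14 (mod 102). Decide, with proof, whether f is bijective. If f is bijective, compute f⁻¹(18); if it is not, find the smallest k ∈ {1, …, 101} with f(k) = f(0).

86

If f(x_1) = f(x_2), then 89x_1 ≡ 89x_2 (mod 102). Because gcd(89, 102) = 1, we may cancel 89 to get x_1 ≡ x_2 (mod 102).
We now compute 89⁻¹ mod 102 explicitly. Euclid's algorithm: 102 = 1·89 + 13, 89 = 6·13 + 11, 13 = 1·11 + 2, 11 = 5·2 + 1; back-substituting gives 1 = 47·89 − 41·102, so 89⁻¹ ≡ 47 (mod 102).
Then y ↦ 47(y − 14) is a two-sided inverse to f, so every y ∈ ℤ_{102} has a preimage.
So f is bijective.
Since f is bijective, we find f⁻¹(18): we need 89x ≡ 18 − 14 ≡ 4 (mod 102). Using 89⁻¹ = 47: x ≡ 47·4 = 188 = 1·102 + 86, so x = 86.
Check: f(86) = 89·86 + 14 = 7668 = 75·102 + 18 ≡ 18 (mod 102).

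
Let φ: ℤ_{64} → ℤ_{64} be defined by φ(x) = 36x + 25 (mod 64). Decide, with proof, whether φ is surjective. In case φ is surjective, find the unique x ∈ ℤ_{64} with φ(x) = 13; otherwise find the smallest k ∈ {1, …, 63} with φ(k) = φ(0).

Since gcd(36, 64) = 4, we have 36x ≡ 0 (mod 4) for all x, so φ(x) ≡ 1 (mod 4).
But 0 ≢ 1 (mod 4), so 0 ∈ ℤ_{64} has no preimage. Therefore φ is not surjective.
Since φ is not surjective, we find the least positive k with φ(k) = φ(0): this means 36k ≡ 0 (mod 64), i.e. 64 ∣ 36k. Since gcd(36, 64) = 4, dividing through by 4 this holds exactly when 16 ∣ 9k, and as gcd(9, 16) = 1, exactly when 16 ∣ k.
The smallest positive such k is 16.

16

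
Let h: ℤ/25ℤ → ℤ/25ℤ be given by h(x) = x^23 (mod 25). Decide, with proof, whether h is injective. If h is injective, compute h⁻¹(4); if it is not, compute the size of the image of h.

21

h(0) = 0^23 = 0.
h(5): Repeated squaring mod 25: 5^1 ≡ 5, 5^2 ≡ 5² = 25 ≡ 0, 5^4 ≡ 0² = 0, 5^8 ≡ 0² = 0, 5^16 ≡ 0² = 0. Since 23 = 16 + 4 + 2 + 1, 5^23 ≡ 0·0·0·5: 0·0 = 0, then 0·0 = 0, then 0·5 = 0. So 5^23 ≡ 0 (mod 25).
So h(0) = h(5) = 0 while 0 ≠ 5, thus h is not injective.
Since h is not injective, we determine |image(h)|. Computing x^23 mod 25 for each x (by repeated squaring, reducing mod 25 at every step), the values h(0), h(1), …, h(24) are: 0, 1, 8, 2, 14, 0, 16, 18, 12, 4, 0, 6, 3, 22, 19, 0, 21, 13, 7, 9, 0, 11, 23, 17, 24.
The distinct values are {0, 1, 2, 3, 4, 6, 7, 8, 9, 11, 12, 13, 14, 16, 17, 18, 19, 21, 22, 23, 24}; there are 21 of them.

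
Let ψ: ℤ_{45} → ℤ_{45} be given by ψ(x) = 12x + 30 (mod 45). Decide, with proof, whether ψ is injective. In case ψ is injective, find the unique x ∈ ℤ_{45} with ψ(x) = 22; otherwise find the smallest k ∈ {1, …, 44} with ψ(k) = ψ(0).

15

By definition, ψ is injective when ψ(u) = ψ(v) forces u = v.
We have gcd(12, 45) = 3 > 1. Taking u = 0 and v = 15: ψ(0) = 30 and ψ(15) = 12·15 + 30 = 210 ≡ 30 (mod 45).
So ψ(0) = ψ(15) while 0 ≠ 15, therefore ψ is not injective.
Since ψ is not injective, we find the least positive k with ψ(k) = ψ(0): this means 12k ≡ 0 (mod 45), i.e. 45 ∣ 12k. Since gcd(12, 45) = 3, dividing through by 3 this holds exactly when 15 ∣ 4k, and as gcd(4, 15) = 1, exactly when 15 ∣ k.
The smallest positive such k is 15.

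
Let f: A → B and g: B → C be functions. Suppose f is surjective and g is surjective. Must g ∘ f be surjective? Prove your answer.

surjective

Let c ∈ C. Since g is surjective, there is b ∈ B with g(b) = c. Since f is surjective, there is a ∈ A with f(a) = b.
Then (g ∘ f)(a) = g(b) = c. Therefore g ∘ f is surjective.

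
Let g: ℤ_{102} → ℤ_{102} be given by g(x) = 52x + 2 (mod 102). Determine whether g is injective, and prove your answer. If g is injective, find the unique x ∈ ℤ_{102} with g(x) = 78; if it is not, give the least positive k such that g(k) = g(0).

We have gcd(52, 102) = 2 > 1. Taking s = 0 and t = 51: g(0) = 2 and g(51) = 52·51 + 2 = 2654 ≡ 2 (mod 102).
So g(0) = g(51) while 0 ≠ 51, thus g is not injective.
Since g is not injective, we find the least positive k with g(k) = g(0): this means 52k ≡ 0 (mod 102), i.e. 102 ∣ 52k. Since gcd(52, 102) = 2, dividing through by 2 this holds exactly when 51 ∣ 26k, and as gcd(26, 51) = 1, exactly when 51 ∣ k.
The smallest positive such k is 51.

51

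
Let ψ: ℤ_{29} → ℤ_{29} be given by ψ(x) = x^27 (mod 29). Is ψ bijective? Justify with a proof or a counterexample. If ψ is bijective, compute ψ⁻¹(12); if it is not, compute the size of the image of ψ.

17

Since 29 is prime, the nonzero elements of ℤ_{29} form a cyclic group of order 28.
As gcd(27, 28) = 1, raising to the 27th power is a bijection on this group: if u^27 ≡ v^27 then (uv^{−1})^27 = 1, and the only element of order dividing gcd(27, 28) = 1 is 1, so u = v.
With ψ(0) = 0 this makes ψ injective on all of ℤ_{29}, hence bijective (finite equal-size domain and codomain). In particular ψ is bijective.
Since ψ is bijective, we find the preimage of 12. The inverse of x ↦ x^27 on (ℤ_{29})^× is x ↦ x^27, because 27·27 = 729 = 26·28 + 1 ≡ 1 (mod 28) and x^{28} = 1 for x ≠ 0 (Fermat). So ψ⁻¹(12) = 12^27 mod 29.
Repeated squaring mod 29: 12^1 ≡ 12, 12^2 ≡ 12² = 144 ≡ 28, 12^4 ≡ 28² = 784 ≡ 1, 12^8 ≡ 1² = 1, 12^16 ≡ 1² = 1. Since 27 = 16 + 8 + 2 + 1, 12^27 ≡ 1·1·28·12: 1·1 = 1, then 1·28 = 28, then 28·12 = 336 ≡ 17. So 12^27 ≡ 17 (mod 29).
Hence ψ⁻¹(12) = 17.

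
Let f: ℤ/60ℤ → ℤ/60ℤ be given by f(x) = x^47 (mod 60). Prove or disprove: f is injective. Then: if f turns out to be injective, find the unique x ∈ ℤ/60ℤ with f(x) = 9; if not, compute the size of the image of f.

45

f(0) = 0^47 = 0.
f(30): Repeated squaring mod 60: 30^1 ≡ 30, 30^2 ≡ 30² = 900 ≡ 0, 30^4 ≡ 0² = 0, 30^8 ≡ 0² = 0, 30^16 ≡ 0² = 0, 30^32 ≡ 0² = 0. Since 47 = 32 + 8 + 4 + 2 + 1, 30^47 ≡ 0·0·0·0·30: 0·0 = 0, then 0·0 = 0, then 0·0 = 0, then 0·30 = 0. So 30^47 ≡ 0 (mod 60).
So f(0) = f(30) = 0 while 0 ≠ 30, thus f is not injective.
Since f is not injective, we determine |image(f)|. Computing x^47 mod 60 for each x (by repeated squaring, reducing mod 60 at every step), the values f(0), f(1), …, f(59) are: 0, 1, 8, 27, 4, 5, 36, 43, 32, 9, 40, 11, 48, 37, 44, 15, 16, 53, 12, 19, 20, 21, 28, 47, 24, 25, 56, 3, 52, 29, 0, 31, 8, 57, 4, 35, 36, 13, 32, 39, 40, 41, 48, 7, 44, 45, 16, 23, 12, 49, 20, 51, 28, 17, 24, 55, 56, 33, 52, 59.
The distinct values are {0, 1, 3, 4, 5, 7, 8, 9, 11, 12, 13, 15, 16, 17, 19, 20, 21, 23, 24, 25, 27, 28, 29, 31, 32, 33, 35, 36, 37, 39, 40, 41, 43, 44, 45, 47, 48, 49, 51, 52, 53, 55, 56, 57, 59}; there are 45 of them.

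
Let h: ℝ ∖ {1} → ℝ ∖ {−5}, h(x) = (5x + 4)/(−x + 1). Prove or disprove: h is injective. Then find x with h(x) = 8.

Suppose h(u) = h(v). Cross-multiplying: (5u + 4)(−v + 1) = (5v + 4)(−u + 1).
Expanding both sides and cancelling the symmetric terms leaves 9·(u − v) = 0. Since 9 ≠ 0, u = v. Hence h is injective.
Solving h(x) = 8: cross-multiplying gives 5x + 4 = 8(−x + 1), which rearranges to 13x = 4, so x = 4/13.

4/13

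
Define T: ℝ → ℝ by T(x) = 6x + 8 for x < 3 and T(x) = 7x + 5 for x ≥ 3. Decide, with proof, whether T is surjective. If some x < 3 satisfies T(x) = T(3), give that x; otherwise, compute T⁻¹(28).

Both pieces are strictly increasing (slopes 6 and 7), so each is injective on its own interval.
The left piece maps (−∞, 3) onto (−∞, 26); the right piece maps [3, ∞) onto [26, ∞).
These images together cover ℝ, so T is surjective.
Because the two images are disjoint, no x < 3 has T(x) = T(3), so we compute T⁻¹(28): 28 lies in [26, ∞), so solve 7x + 5 = 28: x = (28 − 5)/7 = 23/7.

23/7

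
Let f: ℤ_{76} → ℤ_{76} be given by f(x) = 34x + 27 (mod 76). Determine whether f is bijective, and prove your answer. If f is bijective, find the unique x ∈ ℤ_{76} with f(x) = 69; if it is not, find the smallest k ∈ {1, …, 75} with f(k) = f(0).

38

We have gcd(34, 76) = 2 > 1. Taking u = 0 and v = 38: f(0) = 27 and f(38) = 34·38 + 27 = 1319 ≡ 27 (mod 76).
So f(0) = f(38) while 0 ≠ 38, therefore f is not injective, hence not bijective.
Since f is not bijective, we find the least positive k with f(k) = f(0): this means 34k ≡ 0 (mod 76), i.e. 76 ∣ 34k. Since gcd(34, 76) = 2, dividing through by 2 this holds exactly when 38 ∣ 17k, and as gcd(17, 38) = 1, exactly when 38 ∣ k.
The smallest positive such k is 38.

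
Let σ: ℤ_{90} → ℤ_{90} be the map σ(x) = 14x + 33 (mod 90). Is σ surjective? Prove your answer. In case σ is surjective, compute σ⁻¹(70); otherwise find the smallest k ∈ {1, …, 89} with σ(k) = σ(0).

Recall that surjectivity means every element of the codomain has a preimage under σ.
Since gcd(14, 90) = 2, we have 14x ≡ 0 (mod 2) for all x, so σ(x) ≡ 1 (mod 2).
But 0 ≢ 1 (mod 2), so 0 ∈ ℤ_{90} has no preimage. Thus σ is not surjective.
Since σ is not surjective, we find the least positive k with σ(k) = σ(0): this means 14k ≡ 0 (mod 90), i.e. 90 ∣ 14k. Since gcd(14, 90) = 2, dividing through by 2 this holds exactly when 45 ∣ 7k, and as gcd(7, 45) = 1, exactly when 45 ∣ k.
The smallest positive such k is 45.

45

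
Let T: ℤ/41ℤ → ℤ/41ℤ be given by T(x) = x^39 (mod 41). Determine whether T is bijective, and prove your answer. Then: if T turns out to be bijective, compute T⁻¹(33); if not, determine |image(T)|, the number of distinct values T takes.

Since 41 is prime, the nonzero elements of ℤ/41ℤ form a cyclic group of order 40.
As gcd(39, 40) = 1, raising to the 39th power is a bijection on this group: if s^39 ≡ t^39 then (st^{−1})^39 = 1, and the only element of order dividing gcd(39, 40) = 1 is 1, so s = t.
With T(0) = 0 this makes T injective on all of ℤ/41ℤ, hence bijective (finite equal-size domain and codomain). In particular T is bijective.
Since T is bijective, we find the preimage of 33. The inverse of x ↦ x^39 on (ℤ/41ℤ)^× is x ↦ x^39, because 39·39 = 1521 = 38·40 + 1 ≡ 1 (mod 40) and x^{40} = 1 for x ≠ 0 (Fermat). So T⁻¹(33) = 33^39 mod 41.
Repeated squaring mod 41: 33^1 ≡ 33, 33^2 ≡ 33² = 1089 ≡ 23, 33^4 ≡ 23² = 529 ≡ 37, 33^8 ≡ 37² = 1369 ≡ 16, 33^16 ≡ 16² = 256 ≡ 10, 33^32 ≡ 10² = 100 ≡ 18. Since 39 = 32 + 4 + 2 + 1, 33^39 ≡ 18·37·23·33: 18·37 = 666 ≡ 10, then 10·23 = 230 ≡ 25, then 25·33 = 825 ≡ 5. So 33^39 ≡ 5 (mod 41).
Hence T⁻¹(33) = 5.

5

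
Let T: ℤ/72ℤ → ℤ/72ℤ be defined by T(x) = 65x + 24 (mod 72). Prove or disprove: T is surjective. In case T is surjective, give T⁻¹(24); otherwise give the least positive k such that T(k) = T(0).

Recall: surjectivity means every element of the codomain has a preimage under T.
Since gcd(65, 72) = 1, 65 is invertible modulo 72. Euclid's algorithm: 72 = 1·65 + 7, 65 = 9·7 + 2, 7 = 3·2 + 1; back-substituting gives 1 = 41·65 − 37·72, so 65⁻¹ ≡ 41 (mod 72).
For any y ∈ ℤ/72ℤ, x = 41(y − 24) mod 72 satisfies T(x) = 65·41(y − 24) + 24 ≡ y (since 65·41 ≡ 1 mod 72). So every y has a preimage.
Hence T is surjective.
Since T is surjective, we find T⁻¹(24): we need 65x ≡ 24 − 24 ≡ 0 (mod 72). Using 65⁻¹ = 41: x ≡ 41·0 = 0, so x = 0.
Check: T(0) = 65·0 + 24 = 24 ≡ 24 (mod 72).

0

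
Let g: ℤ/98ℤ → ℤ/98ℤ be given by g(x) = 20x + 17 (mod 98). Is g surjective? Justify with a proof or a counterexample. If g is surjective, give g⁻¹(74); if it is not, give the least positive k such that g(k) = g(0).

Recall that g is surjective if every y in the codomain equals g(x) for some x in the domain.
Since gcd(20, 98) = 2, we have 20x ≡ 0 (mod 2) for all x, so g(x) ≡ 1 (mod 2).
But 0 ≢ 1 (mod 2), so 0 ∈ ℤ/98ℤ has no preimage. Therefore g is not surjective.
Since g is not surjective, we find the least positive k with g(k) = g(0): this means 20k ≡ 0 (mod 98), i.e. 98 ∣ 20k. Since gcd(20, 98) = 2, dividing through by 2 this holds exactly when 49 ∣ 10k, and as gcd(10, 49) = 1, exactly when 49 ∣ k.
The smallest positive such k is 49.

49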